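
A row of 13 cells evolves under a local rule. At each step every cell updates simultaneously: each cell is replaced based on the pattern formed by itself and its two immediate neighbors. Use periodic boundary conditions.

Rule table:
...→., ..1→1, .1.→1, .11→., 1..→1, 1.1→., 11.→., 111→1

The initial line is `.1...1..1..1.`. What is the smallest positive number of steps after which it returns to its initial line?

21

111.111111111
11...11111111
1.1.1.1111111
..1.1..111111
111.111.1111.
.1...1...11..
111.111.1..1.
.1...1..1111.
111.1111.11.1
11...11......
..1.1..1....1
111.11111..11
11...111.11.1
1.1.1.1......
1.1.1.11....1
..1.1...1..1.
.11.11.111111
........1111.
.......1.11.1
1.....11....1
.1...1..1..1.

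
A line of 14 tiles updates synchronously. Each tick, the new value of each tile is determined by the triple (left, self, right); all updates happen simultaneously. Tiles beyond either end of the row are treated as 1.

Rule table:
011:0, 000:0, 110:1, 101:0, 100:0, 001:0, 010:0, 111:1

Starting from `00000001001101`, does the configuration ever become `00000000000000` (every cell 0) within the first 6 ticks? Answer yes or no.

yes

00000000000100
00000000000000
all cells are 0 at tick 2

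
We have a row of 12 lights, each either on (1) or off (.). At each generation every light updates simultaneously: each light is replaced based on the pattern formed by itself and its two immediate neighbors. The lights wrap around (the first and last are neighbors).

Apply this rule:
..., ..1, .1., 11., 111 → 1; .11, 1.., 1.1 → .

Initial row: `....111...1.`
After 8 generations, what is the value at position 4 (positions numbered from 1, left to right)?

1

generation 1: 1111.11.111.
generation 2: .111..1..11.
generation 3: 1.11.11.1.1.
generation 4: 1..1..1.1.1.
generation 5: 1.11.11.1.1.  (repeats generation 3; period 2)
generation 8: 1..1..1.1.1.
position 4 holds 1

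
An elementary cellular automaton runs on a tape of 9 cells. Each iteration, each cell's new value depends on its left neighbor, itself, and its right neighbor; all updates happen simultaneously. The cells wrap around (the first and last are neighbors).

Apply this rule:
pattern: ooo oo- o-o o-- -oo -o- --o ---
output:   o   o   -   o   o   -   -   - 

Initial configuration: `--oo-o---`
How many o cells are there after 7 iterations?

iteration 1: --oo--o--
iteration 2: --ooo--o-
iteration 3: --oooo--o
iteration 4: o-ooooo--
iteration 5: --oooooo-
iteration 6: --ooooooo
iteration 7: o-ooooooo
count of o: 8

8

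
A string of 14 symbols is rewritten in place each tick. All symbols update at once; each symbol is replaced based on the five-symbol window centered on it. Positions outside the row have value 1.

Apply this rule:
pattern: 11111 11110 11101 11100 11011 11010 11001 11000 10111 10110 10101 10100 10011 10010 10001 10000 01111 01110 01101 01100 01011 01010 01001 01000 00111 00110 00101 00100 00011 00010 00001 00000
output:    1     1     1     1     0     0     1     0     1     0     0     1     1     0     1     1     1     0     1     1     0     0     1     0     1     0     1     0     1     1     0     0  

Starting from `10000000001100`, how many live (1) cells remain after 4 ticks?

tick 1: 10100000010111
tick 2: 10101000110111
tick 3: 10001011010111
tick 4: 10111001000111
count of 1: 8

8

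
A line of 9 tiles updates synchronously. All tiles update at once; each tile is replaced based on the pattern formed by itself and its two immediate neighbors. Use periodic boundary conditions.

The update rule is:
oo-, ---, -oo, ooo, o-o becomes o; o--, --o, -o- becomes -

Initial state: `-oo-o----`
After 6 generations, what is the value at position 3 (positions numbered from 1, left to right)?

-ooo--ooo
oooo--ooo
oooo--ooo  (fixed point — unchanged through generation 6)
position 3 holds o

o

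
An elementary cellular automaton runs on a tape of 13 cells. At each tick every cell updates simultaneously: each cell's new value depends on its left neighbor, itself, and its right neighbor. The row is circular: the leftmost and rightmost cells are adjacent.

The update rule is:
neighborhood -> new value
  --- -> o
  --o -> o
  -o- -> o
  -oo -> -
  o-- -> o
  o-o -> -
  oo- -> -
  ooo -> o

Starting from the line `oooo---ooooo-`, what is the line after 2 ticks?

o----o---o-oo

tick 1: -oo-ooo-ooo--
tick 2: o----o---o-oo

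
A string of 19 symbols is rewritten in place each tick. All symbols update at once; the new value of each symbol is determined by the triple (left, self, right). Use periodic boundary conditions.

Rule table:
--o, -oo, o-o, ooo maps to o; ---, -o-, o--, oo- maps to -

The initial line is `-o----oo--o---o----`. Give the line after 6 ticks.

o----oo--o---o-----
----oo--o---o-----o
---oo--o---o-----o-
--oo--o---o-----o--
-oo--o---o-----o---
oo--o---o-----o----

oo--o---o-----o----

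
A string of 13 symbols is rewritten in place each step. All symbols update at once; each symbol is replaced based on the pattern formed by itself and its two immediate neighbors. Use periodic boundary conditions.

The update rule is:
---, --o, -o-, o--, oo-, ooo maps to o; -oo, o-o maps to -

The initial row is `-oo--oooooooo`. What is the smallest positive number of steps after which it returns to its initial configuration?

26

step 1: --ooo-ooooooo
step 2: oo-oo--oooooo
step 3: oo--ooo-ooooo
step 4: oooo-oo--oooo
step 5: oooo--ooo-ooo
step 6: oooooo-oo--oo
step 7: oooooo--ooo-o
step 8: oooooooo-oo--
step 9: -ooooooo--ooo
step 10: --oooooooo-oo
step 11: oo-ooooooo--o
step 12: oo--oooooooo-
step 13: -ooo-ooooooo-
step 14: o-oo--ooooooo
step 15: o--ooo-oooooo
step 16: ooo-oo--ooooo
step 17: ooo--ooo-oooo
step 18: ooooo-oo--ooo
step 19: ooooo--ooo-oo
step 20: ooooooo-oo--o
step 21: ooooooo--ooo-
step 22: -oooooooo-oo-
step 23: o-ooooooo--oo
step 24: o--oooooooo-o
step 25: ooo-ooooooo--
step 26: -oo--oooooooo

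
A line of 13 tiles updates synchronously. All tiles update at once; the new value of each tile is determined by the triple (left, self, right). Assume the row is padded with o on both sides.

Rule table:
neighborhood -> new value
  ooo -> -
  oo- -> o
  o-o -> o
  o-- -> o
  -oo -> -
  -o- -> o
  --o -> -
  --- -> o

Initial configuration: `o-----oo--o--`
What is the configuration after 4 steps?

ooooo--oo-oo-
----oo--oo-oo
ooo--oo--oo--
--oo--oo--oo-

--oo--oo--oo-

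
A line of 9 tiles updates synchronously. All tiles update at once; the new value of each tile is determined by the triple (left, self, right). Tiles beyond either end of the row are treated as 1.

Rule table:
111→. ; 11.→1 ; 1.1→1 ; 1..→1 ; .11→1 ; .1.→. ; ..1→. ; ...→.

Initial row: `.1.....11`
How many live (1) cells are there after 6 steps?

6

1.1....1.
11.1....1
.11.1...1
1111.1..1
...11.1.1
1..111.11
count of 1: 6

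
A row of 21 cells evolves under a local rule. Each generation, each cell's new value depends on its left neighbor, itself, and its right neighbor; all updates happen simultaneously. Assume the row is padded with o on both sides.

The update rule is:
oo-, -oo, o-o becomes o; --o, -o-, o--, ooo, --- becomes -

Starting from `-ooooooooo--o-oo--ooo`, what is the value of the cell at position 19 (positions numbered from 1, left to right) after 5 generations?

generation 1: oo-------o---ooo--o--
generation 2: -o-----------o-o-----
generation 3: o-------------o------
generation 4: o--------------------
generation 5: o--------------------
position 19 holds -

-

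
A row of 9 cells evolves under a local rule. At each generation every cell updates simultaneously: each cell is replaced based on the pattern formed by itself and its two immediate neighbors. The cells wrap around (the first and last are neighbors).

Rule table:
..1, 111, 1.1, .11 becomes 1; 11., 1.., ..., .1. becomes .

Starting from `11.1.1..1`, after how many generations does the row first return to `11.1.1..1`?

9

generation 1: 1.1.1..11
generation 2: .1.1..111
generation 3: 1.1..111.
generation 4: .1..111.1
generation 5: 1..111.1.
generation 6: ..111.1.1
generation 7: .111.1.1.
generation 8: 111.1.1..
generation 9: 11.1.1..1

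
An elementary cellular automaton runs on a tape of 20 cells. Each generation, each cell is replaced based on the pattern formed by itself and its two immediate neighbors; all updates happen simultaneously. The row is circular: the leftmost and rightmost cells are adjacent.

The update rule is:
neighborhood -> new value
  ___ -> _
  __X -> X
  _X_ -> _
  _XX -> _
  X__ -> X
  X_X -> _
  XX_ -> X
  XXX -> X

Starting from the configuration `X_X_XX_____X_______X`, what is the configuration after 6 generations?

_X___X__X_XX________

X____XX___X_X_____X_
_X__X_XX_X___X___X__
X_XX___X__X_X_X_X_X_
___XX_X_XX__________
__X_X____XX_________
_X___X__X_XX________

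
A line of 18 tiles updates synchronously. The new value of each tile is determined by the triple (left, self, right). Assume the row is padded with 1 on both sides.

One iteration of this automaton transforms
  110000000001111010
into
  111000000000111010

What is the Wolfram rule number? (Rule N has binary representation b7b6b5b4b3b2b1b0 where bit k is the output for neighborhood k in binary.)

position 0: 111 → 1  (bit 7 = 1)
position 1: 110 → 1  (bit 6 = 1)
position 15: 101 → 0  (bit 5 = 0)
position 2: 100 → 1  (bit 4 = 1)
position 11: 011 → 0  (bit 3 = 0)
position 16: 010 → 1  (bit 2 = 1)
position 10: 001 → 0  (bit 1 = 0)
position 3: 000 → 0  (bit 0 = 0)
bits b7..b0 = 11010100 = 212

212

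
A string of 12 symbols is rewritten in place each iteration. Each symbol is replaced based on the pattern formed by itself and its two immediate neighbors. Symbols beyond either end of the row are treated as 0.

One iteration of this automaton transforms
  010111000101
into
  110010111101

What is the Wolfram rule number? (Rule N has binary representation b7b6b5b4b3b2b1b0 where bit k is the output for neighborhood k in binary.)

151

position 4: 111 → 1  (bit 7 = 1)
position 5: 110 → 0  (bit 6 = 0)
position 2: 101 → 0  (bit 5 = 0)
position 6: 100 → 1  (bit 4 = 1)
position 3: 011 → 0  (bit 3 = 0)
position 1: 010 → 1  (bit 2 = 1)
position 0: 001 → 1  (bit 1 = 1)
position 7: 000 → 1  (bit 0 = 1)
bits b7..b0 = 10010111 = 151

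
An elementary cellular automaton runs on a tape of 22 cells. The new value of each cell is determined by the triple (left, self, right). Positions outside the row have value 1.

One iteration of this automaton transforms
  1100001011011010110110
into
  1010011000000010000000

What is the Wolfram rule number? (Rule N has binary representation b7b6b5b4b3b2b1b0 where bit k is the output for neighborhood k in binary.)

position 0: 111 → 1  (bit 7 = 1)
position 1: 110 → 0  (bit 6 = 0)
position 7: 101 → 0  (bit 5 = 0)
position 2: 100 → 1  (bit 4 = 1)
position 8: 011 → 0  (bit 3 = 0)
position 6: 010 → 1  (bit 2 = 1)
position 5: 001 → 1  (bit 1 = 1)
position 3: 000 → 0  (bit 0 = 0)
bits b7..b0 = 10010110 = 150

150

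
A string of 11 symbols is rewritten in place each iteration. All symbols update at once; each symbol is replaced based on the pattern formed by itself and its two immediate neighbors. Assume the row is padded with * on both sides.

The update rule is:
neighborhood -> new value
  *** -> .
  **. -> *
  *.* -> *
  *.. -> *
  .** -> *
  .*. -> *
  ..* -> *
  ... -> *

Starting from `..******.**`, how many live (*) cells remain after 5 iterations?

6

***....***.
..******.**  (repeats iteration 0; period 2)
iteration 5: ***....***.
count of *: 6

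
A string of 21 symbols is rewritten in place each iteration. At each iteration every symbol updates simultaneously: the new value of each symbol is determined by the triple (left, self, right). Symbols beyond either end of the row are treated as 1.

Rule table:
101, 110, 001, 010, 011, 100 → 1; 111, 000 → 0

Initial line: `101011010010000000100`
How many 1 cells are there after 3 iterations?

10

111111111111000001111
000000000001100011000
100000000011110111101
count of 1: 10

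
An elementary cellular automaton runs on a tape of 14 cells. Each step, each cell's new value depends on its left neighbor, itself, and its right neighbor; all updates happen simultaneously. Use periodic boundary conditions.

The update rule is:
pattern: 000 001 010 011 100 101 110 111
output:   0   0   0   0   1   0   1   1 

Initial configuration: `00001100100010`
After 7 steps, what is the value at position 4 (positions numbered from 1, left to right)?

0

00000110010001
10000011001000
01000001100100
00100000110010
00010000011001
10001000001100
01000100000110
position 4 holds 0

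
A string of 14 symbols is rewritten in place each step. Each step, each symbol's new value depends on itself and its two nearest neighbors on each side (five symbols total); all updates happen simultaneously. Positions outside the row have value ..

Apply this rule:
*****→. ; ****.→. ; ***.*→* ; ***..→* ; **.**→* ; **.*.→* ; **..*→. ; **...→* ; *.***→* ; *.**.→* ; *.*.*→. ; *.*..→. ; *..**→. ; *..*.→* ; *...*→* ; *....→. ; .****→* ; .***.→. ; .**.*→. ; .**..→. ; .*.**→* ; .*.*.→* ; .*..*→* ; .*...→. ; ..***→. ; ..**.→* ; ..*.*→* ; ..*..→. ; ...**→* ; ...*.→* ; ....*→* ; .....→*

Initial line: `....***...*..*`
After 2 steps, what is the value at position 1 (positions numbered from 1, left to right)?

.

****..****.**.
.*.*...*.***.*
position 1 holds .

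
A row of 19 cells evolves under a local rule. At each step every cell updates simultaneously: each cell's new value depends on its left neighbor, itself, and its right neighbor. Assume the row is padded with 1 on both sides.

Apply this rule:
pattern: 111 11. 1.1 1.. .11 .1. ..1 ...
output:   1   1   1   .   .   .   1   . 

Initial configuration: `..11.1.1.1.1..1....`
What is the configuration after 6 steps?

step 1: .1.11.1.1.1..1....1
step 2: 1.1.11.1.1..1....1.
step 3: 11.1.11.1..1....1.1
step 4: 111.1.11..1....1.1.
step 5: 1111.1.1.1....1.1.1
step 6: 11111.1.1....1.1.1.

11111.1.1....1.1.1.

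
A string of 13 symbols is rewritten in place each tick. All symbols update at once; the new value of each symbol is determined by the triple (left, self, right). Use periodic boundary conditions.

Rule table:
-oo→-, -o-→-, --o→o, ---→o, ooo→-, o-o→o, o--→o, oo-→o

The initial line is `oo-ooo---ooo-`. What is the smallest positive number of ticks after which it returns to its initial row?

-oo--oooo--oo
o-ooo---ooo-o
oo--oooo--oo-
-ooo---ooo-oo
o--oooo--oo-o
ooo---ooo-oo-
--oooo--oo-oo
oo---ooo-oo-o
-oooo--oo-oo-
o---ooo-oo-oo
oooo--oo-oo--
---ooo-oo-ooo
ooo--oo-oo--o
--ooo-oo-ooo-
oo--oo-oo--oo
-ooo-oo-ooo--
o--oo-oo--ooo
ooo-oo-ooo---
--oo-oo--oooo
oo-oo-ooo---o
-oo-oo--oooo-
o-oo-ooo---oo
oo-oo--oooo--
-oo-ooo---ooo
o-oo--oooo--o
oo-ooo---ooo-

26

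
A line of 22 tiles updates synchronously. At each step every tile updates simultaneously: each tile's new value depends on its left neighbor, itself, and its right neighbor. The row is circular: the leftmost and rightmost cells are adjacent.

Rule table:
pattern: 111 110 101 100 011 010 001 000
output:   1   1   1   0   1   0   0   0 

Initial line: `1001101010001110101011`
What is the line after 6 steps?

1001111000001111111111

1001110100001111010111
1001111000001111101111
1001111000001111111111
1001111000001111111111  (fixed point — unchanged through step 6)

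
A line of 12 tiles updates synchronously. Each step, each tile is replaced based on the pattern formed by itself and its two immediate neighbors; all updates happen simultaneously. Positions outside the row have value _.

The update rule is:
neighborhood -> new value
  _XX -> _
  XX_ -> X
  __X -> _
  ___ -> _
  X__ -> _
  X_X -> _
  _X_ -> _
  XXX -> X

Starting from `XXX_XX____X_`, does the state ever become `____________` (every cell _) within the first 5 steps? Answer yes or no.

yes

_XX__X______
__X_________
____________
all cells are _ at step 3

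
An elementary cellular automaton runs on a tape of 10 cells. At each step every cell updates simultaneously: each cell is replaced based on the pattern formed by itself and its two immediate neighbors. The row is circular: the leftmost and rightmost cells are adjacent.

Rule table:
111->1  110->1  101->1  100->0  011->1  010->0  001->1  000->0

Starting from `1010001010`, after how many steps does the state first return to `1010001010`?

10

0100010101
1000101010
0001010101
0010101010
0101010100
1010101000
0101010001
1010100010
0101000101
1010001010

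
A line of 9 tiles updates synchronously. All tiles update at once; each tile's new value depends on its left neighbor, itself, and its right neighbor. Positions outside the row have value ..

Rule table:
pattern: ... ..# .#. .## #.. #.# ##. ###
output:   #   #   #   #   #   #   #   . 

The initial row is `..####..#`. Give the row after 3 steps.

###..####

###..####
#.####..#
###..####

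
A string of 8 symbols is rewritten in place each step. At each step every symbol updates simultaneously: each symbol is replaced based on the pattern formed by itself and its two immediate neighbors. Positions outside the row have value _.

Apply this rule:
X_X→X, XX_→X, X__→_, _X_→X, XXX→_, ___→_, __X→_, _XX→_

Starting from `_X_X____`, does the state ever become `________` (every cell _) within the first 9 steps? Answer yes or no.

no

_XXX____
___X____
___X____  (fixed point — unchanged through step 9)
step 9 is ___X____, still not uniform _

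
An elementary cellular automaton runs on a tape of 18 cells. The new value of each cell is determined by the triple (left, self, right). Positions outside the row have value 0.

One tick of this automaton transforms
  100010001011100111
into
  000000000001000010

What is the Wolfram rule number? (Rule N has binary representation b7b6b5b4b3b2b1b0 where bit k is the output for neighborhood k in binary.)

128

position 11: 111 → 1  (bit 7 = 1)
position 12: 110 → 0  (bit 6 = 0)
position 9: 101 → 0  (bit 5 = 0)
position 1: 100 → 0  (bit 4 = 0)
position 10: 011 → 0  (bit 3 = 0)
position 0: 010 → 0  (bit 2 = 0)
position 3: 001 → 0  (bit 1 = 0)
position 2: 000 → 0  (bit 0 = 0)
bits b7..b0 = 10000000 = 128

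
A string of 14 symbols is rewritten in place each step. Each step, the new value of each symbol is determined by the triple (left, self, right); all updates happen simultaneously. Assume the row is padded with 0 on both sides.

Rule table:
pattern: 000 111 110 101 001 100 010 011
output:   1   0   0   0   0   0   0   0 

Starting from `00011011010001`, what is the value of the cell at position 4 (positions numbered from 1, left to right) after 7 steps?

11000000000100
00011111110001
11000000000100  (repeats step 1; period 2)
step 7: 11000000000100
position 4 holds 0

0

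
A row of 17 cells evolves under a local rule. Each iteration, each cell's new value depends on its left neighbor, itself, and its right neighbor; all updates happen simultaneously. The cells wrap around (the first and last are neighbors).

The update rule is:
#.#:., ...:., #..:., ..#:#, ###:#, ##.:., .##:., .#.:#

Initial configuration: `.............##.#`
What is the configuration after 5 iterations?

............#...#
...........##..##
..........#...#..
.........##..##..
........#...#....

........#...#....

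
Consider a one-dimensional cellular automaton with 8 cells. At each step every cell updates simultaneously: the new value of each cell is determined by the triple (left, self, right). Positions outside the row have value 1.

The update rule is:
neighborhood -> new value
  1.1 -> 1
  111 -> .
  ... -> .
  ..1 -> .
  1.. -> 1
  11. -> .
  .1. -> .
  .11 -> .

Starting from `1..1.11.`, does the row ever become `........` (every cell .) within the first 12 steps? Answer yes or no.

no

.1..1..1
1.1..1..
.1.1..1.
1.1.1..1
.1.1.1..
1.1.1.1.
.1.1.1.1
1.1.1.1.  (repeats step 6; period 2)
step 12: 1.1.1.1.
step 12 is 1.1.1.1., still not uniform .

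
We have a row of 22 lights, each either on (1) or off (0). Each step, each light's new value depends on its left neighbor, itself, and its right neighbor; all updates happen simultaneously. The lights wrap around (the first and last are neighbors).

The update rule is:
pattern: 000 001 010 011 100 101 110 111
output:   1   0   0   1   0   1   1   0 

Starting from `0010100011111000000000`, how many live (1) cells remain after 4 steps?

13

1001001010001011111111
1000000100100110000000
0011110000000110111110
1010010111110111100010
count of 1: 13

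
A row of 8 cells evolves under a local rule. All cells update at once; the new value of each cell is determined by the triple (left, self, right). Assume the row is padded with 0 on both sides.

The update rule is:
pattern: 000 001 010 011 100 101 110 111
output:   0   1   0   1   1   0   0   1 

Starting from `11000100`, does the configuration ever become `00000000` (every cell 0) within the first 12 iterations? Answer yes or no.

no

iteration 1: 10101010
iteration 2: 00000001
iteration 3: 00000010
iteration 4: 00000101
iteration 5: 00001000
iteration 6: 00010100
iteration 7: 00100010
iteration 8: 01010101
iteration 9: 10000000
iteration 10: 01000000
iteration 11: 10100000
iteration 12: 00010000
iteration 12 is 00010000, still not uniform 0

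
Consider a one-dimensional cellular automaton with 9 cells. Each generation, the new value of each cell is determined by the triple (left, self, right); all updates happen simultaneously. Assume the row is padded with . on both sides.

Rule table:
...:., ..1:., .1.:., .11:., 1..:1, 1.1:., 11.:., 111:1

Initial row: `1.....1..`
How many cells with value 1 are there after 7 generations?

.1.....1.
..1.....1
...1.....
....1....
.....1...
......1..
.......1.
count of 1: 1

1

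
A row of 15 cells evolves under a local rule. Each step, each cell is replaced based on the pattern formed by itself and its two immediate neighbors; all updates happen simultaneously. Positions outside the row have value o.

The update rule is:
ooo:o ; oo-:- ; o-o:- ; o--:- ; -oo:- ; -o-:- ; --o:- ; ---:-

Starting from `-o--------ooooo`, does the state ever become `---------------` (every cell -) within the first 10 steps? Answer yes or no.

yes

-----------oooo
------------ooo
-------------oo
--------------o
---------------
all cells are - at step 5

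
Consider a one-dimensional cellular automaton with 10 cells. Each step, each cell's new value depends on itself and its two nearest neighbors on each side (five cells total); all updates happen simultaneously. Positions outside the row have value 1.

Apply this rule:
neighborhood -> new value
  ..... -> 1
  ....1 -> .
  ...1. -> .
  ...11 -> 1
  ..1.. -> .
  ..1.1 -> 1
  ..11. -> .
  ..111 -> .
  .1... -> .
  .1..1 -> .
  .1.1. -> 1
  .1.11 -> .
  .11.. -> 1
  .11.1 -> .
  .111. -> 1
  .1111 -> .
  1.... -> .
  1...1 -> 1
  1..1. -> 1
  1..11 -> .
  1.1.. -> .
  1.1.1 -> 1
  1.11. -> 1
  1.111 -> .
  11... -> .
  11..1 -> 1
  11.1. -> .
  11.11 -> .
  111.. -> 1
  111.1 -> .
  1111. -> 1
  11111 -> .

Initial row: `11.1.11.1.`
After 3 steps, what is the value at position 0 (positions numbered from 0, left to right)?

step 1: 1..1.1..1.
step 2: 11111..11.
step 3: ...111....
position 0 holds .

.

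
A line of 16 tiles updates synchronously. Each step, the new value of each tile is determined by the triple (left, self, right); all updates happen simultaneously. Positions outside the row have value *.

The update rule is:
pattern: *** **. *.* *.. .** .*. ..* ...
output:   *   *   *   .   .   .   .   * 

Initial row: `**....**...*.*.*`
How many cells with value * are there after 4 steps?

7

**.**..*.*..*.*.
***.*...*....*.*
****..*...**..*.
****....*..*...*
count of *: 7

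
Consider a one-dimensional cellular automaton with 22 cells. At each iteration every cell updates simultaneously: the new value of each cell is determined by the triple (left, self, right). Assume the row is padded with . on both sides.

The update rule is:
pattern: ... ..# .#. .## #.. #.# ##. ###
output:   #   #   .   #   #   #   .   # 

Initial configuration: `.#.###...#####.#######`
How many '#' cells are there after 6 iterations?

17

iteration 1: #.###.#######.#######.
iteration 2: .###.#######.#######.#
iteration 3: ###.#######.#######.#.
iteration 4: ##.#######.#######.#.#
iteration 5: #.#######.#######.#.#.
iteration 6: .#######.#######.#.#.#
count of #: 17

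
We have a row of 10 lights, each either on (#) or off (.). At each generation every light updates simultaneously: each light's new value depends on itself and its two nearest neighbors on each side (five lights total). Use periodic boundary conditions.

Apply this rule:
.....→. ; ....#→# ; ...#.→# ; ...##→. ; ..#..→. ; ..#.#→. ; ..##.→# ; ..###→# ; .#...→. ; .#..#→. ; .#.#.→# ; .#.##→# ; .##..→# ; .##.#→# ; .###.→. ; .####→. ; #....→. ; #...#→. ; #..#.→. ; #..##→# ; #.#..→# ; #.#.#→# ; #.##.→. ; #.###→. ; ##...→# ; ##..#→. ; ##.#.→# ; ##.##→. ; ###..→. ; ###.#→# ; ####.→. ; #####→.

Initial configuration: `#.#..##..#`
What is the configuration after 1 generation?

###.###.##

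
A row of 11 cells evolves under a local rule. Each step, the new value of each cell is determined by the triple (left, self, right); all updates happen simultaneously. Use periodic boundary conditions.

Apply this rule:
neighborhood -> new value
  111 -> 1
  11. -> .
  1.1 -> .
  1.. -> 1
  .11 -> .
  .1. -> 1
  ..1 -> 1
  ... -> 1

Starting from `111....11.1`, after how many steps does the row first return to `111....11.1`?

11

step 1: 11.1111....
step 2: ....11.1111
step 3: 1111....11.
step 4: .11.1111...
step 5: 1....11.111
step 6: .1111....11
step 7: ..11.1111..
step 8: 11....11.11
step 9: 1.1111....1
step 10: ...11.1111.
step 11: 111....11.1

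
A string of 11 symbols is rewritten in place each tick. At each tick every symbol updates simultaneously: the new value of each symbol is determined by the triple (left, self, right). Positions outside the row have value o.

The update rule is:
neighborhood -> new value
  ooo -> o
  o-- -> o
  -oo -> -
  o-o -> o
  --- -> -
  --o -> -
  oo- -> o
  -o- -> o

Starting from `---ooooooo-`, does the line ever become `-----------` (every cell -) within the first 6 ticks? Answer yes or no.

o---ooooooo
oo---oooooo
ooo---ooooo
oooo---oooo
ooooo---ooo
oooooo---oo
tick 6 is oooooo---oo, still not uniform -

no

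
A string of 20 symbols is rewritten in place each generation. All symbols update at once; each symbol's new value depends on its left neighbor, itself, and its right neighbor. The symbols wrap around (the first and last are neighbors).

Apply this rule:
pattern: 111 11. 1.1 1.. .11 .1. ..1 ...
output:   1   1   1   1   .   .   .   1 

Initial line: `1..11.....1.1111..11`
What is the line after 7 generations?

11..11111..1.1111..1
111..11111..1.1111..
.111..11111..1.1111.
..111..11111..1.1111
1..111..11111..1.111
11..111..11111..1.11
111..111..11111..1.1

111..111..11111..1.1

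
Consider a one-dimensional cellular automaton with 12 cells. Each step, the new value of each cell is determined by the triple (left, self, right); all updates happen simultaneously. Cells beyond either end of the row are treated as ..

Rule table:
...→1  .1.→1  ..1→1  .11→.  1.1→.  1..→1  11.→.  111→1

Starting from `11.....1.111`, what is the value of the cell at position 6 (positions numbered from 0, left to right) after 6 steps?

step 1: ..111111..1.
step 2: 11.1111.1111
step 3: ....11...11.
step 4: 1111..111..1
step 5: .11.11.1.111
step 6: 1......1..1.
position 6 holds .

.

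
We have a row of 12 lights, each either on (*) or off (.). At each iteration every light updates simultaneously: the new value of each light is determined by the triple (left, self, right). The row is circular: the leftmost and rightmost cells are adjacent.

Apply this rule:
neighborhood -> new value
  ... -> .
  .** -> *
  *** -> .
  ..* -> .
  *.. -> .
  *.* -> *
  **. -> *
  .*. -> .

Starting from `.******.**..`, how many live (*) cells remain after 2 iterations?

iteration 1: .*....****..
iteration 2: ......*..*..
count of *: 2

2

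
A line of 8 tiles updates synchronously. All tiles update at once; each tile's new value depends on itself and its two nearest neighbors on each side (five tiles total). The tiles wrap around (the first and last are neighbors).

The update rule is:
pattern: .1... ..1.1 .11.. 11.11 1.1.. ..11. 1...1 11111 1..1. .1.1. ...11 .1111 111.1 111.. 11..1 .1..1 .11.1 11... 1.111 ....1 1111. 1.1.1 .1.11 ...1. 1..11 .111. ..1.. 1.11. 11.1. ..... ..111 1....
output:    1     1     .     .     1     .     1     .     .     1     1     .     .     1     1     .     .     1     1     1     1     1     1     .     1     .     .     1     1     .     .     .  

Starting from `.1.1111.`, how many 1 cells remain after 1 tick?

tick 1: .111.111
count of 1: 6

6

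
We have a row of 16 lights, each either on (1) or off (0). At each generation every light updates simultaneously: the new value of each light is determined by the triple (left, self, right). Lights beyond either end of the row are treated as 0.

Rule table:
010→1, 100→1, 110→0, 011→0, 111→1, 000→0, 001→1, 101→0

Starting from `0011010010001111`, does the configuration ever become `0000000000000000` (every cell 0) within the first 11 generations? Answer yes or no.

generation 1: 0100011111010110
generation 2: 1110101110010001
generation 3: 0100100101111011
generation 4: 1111111100110000
generation 5: 0111111011001000
generation 6: 1011110000111100
generation 7: 1001101001011010
generation 8: 1110001111000011
generation 9: 0101010110100100
generation 10: 1101010000111110
generation 11: 0001011001011101
generation 11 is 0001011001011101, still not uniform 0

no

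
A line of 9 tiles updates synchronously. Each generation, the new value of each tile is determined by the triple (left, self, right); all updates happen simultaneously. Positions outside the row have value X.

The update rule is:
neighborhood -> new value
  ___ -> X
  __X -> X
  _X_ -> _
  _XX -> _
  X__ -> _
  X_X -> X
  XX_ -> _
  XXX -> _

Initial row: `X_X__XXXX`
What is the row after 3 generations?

__X__X___

generation 1: _X__X____
generation 2: X__X__XXX
generation 3: __X__X___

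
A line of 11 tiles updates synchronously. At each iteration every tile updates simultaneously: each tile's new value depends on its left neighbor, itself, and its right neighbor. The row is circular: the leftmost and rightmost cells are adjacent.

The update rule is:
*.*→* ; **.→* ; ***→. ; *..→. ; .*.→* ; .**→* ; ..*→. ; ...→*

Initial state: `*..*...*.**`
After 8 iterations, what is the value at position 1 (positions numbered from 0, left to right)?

iteration 1: *..*.*.***.
iteration 2: *..*****.**
iteration 3: *..*...***.
iteration 4: *..*.*.*.**
iteration 5: *..*******.
iteration 6: *..*.....**
iteration 7: *..*.***.*.
iteration 8: *..***.****
position 1 holds .

.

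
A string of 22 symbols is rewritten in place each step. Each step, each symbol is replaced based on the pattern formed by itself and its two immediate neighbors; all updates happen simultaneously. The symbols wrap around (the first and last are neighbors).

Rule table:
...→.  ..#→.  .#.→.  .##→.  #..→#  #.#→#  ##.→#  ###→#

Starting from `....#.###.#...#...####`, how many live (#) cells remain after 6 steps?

10

step 1: #....#.###.#...#...###
step 2: ##....#.###.#...#...##
step 3: ###....#.###.#...#...#
step 4: ####....#.###.#...#...
step 5: .####....#.###.#...#..
step 6: ..####....#.###.#...#.
count of #: 10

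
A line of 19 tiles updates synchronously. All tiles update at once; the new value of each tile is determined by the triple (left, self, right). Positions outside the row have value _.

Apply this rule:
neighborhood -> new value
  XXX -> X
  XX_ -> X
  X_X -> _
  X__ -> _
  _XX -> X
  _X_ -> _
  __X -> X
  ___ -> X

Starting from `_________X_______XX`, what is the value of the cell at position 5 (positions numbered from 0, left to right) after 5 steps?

X

XXXXXXXXX__XXXXXXXX
XXXXXXXXX_XXXXXXXXX
XXXXXXXXX_XXXXXXXXX  (fixed point — unchanged through step 5)
position 5 holds X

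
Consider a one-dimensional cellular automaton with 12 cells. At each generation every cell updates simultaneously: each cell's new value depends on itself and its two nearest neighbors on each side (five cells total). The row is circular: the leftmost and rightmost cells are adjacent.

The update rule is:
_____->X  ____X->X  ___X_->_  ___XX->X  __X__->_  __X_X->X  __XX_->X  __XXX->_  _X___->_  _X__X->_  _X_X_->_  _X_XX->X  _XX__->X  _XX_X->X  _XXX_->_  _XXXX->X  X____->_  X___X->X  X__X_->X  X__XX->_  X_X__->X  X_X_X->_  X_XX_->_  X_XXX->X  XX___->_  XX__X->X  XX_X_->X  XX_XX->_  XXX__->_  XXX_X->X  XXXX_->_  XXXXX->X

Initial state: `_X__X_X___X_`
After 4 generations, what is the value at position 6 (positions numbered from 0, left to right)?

X__XX_X_X___
___XXX__X_X_
_XX___XXX_X_
_XX_XX__XXX_
position 6 holds _

_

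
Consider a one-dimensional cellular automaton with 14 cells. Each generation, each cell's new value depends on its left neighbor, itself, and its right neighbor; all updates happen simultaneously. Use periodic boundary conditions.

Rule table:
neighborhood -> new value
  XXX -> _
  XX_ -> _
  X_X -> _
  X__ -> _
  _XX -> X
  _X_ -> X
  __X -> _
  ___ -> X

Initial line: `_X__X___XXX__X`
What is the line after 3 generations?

_X__X_X_X_X__X

generation 1: _X__X_X_X____X
generation 2: _X__X_X_X_XX_X
generation 3: _X__X_X_X_X__X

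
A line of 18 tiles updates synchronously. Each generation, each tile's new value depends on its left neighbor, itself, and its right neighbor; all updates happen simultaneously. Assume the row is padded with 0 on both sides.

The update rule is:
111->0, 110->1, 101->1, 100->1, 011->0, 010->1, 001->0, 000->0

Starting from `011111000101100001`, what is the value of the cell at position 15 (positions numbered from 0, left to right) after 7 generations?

1

000001100110110001
000000110011011001
000000011001101101
000000001100110111
000000000110011001
000000000011001101
000000000001100111
position 15 holds 1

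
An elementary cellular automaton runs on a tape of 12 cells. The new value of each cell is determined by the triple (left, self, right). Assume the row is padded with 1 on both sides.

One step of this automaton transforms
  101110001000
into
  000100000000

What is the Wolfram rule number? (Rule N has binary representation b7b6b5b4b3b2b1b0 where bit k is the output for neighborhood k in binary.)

128

position 3: 111 → 1  (bit 7 = 1)
position 0: 110 → 0  (bit 6 = 0)
position 1: 101 → 0  (bit 5 = 0)
position 5: 100 → 0  (bit 4 = 0)
position 2: 011 → 0  (bit 3 = 0)
position 8: 010 → 0  (bit 2 = 0)
position 7: 001 → 0  (bit 1 = 0)
position 6: 000 → 0  (bit 0 = 0)
bits b7..b0 = 10000000 = 128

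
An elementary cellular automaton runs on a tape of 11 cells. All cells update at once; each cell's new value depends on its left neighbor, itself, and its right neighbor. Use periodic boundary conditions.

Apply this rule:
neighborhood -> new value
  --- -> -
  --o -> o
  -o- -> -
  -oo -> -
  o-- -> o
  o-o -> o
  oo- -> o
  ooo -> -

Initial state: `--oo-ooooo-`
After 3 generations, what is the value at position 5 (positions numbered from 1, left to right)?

-o-oo----oo
o-o-oo--o-o
oo-o-ooo-o-
position 5 holds -

-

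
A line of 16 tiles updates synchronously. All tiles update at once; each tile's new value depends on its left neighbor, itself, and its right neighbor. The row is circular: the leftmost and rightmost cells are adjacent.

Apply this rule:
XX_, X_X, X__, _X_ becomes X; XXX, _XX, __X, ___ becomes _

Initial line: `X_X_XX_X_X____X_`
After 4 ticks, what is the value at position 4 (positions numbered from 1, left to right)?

tick 1: XXXX_XXXXXX___XX
tick 2: ___XX_____XX____
tick 3: ____XX_____XX___
tick 4: _____XX_____XX__
position 4 holds _

_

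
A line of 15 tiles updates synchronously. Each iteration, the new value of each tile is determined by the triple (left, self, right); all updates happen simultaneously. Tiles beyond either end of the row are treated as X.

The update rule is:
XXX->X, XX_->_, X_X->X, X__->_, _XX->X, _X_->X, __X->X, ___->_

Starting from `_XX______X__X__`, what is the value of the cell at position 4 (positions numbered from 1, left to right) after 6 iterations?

XX______XX_XX_X
X______XX_XX_XX
______XX_XX_XXX
_____XX_XX_XXXX
____XX_XX_XXXXX
___XX_XX_XXXXXX
position 4 holds X

X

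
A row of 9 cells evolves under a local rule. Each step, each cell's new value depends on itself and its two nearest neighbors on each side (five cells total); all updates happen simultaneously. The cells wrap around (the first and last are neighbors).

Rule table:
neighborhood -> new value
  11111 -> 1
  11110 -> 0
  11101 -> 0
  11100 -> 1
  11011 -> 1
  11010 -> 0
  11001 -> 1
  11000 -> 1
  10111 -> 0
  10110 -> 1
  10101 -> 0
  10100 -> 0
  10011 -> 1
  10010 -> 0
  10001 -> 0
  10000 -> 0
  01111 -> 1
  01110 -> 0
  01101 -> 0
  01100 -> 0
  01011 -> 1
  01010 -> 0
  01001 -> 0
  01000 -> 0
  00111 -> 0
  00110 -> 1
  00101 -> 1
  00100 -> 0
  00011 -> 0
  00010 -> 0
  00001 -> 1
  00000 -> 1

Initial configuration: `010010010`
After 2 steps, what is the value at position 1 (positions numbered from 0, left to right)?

000000000
111111111
position 1 holds 1

1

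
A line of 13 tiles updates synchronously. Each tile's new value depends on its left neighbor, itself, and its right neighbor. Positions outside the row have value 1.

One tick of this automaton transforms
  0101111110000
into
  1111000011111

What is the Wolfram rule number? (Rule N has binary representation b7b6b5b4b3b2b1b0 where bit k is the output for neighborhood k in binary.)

127

position 4: 111 → 0  (bit 7 = 0)
position 8: 110 → 1  (bit 6 = 1)
position 0: 101 → 1  (bit 5 = 1)
position 9: 100 → 1  (bit 4 = 1)
position 3: 011 → 1  (bit 3 = 1)
position 1: 010 → 1  (bit 2 = 1)
position 12: 001 → 1  (bit 1 = 1)
position 10: 000 → 1  (bit 0 = 1)
bits b7..b0 = 01111111 = 127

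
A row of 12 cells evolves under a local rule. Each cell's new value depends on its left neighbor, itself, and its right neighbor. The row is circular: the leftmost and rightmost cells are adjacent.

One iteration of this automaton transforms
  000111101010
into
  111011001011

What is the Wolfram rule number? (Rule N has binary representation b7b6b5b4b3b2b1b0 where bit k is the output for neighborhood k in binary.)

151

position 4: 111 → 1  (bit 7 = 1)
position 6: 110 → 0  (bit 6 = 0)
position 7: 101 → 0  (bit 5 = 0)
position 11: 100 → 1  (bit 4 = 1)
position 3: 011 → 0  (bit 3 = 0)
position 8: 010 → 1  (bit 2 = 1)
position 2: 001 → 1  (bit 1 = 1)
position 0: 000 → 1  (bit 0 = 1)
bits b7..b0 = 10010111 = 151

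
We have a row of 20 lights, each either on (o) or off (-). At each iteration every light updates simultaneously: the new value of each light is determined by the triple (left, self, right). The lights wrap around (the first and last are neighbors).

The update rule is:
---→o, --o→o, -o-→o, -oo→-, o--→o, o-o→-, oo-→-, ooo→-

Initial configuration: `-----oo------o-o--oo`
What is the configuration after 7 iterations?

ooooo--ooooooooooo--

ooooo--ooooooo-ooo--
-----oo-----------oo
ooooo--ooooooooooo--
-----oo-----------oo  (repeats iteration 2; period 2)
iteration 7: ooooo--ooooooooooo--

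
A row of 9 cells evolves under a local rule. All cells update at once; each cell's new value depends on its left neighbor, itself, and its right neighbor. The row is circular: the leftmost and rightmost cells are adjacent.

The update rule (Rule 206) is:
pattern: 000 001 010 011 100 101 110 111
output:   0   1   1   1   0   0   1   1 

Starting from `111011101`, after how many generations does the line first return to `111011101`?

1

111011101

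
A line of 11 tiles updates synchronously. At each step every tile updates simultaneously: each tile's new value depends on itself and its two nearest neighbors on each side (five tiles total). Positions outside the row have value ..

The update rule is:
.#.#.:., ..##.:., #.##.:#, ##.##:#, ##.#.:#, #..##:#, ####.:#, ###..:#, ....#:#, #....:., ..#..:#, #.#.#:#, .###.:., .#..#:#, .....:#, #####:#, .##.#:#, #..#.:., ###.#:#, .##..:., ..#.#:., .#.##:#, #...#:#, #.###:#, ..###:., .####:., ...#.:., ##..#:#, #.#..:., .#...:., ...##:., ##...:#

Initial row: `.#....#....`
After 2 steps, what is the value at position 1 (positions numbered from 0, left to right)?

step 1: .#..#.#..##
step 2: .##....##..
position 1 holds #

#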